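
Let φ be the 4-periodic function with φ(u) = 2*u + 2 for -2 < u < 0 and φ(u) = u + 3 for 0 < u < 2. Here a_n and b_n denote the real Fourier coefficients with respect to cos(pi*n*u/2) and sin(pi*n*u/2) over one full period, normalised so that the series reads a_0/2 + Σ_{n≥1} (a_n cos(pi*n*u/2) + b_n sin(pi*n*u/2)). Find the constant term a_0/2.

2

a_0 = 1/2 ∫_{-2}^{2} φ(u) du = 1/2 · (8) = 4.
So the constant term a_0/2 = 2.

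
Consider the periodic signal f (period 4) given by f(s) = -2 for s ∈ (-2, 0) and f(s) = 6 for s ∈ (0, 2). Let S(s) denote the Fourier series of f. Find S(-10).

s = -10 differs from s = -2 by -2 full period(s), and the series is 4-periodic.
At s = -2 the one-sided limits are f(-2^-) = 6 and f(-2^+) = -2.
By Dirichlet's theorem the series converges to their average, [(6) + (-2)]/2 = 2.

2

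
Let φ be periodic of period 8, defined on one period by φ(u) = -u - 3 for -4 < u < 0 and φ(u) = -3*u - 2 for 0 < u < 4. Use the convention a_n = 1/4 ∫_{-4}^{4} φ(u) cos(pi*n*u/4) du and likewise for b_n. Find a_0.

-9

a_0 = 1/4 ∫_{-4}^{4} φ(u) du = 1/4 · (-36) = -9.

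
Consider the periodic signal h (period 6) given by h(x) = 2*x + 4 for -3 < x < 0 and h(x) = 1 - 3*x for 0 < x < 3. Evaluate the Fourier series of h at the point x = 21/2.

x = 21/2 differs from x = -3/2 by 2 full period(s), and the series is 6-periodic.
h is continuous at x = -3/2 with value 1, so the series converges to 1 there.

1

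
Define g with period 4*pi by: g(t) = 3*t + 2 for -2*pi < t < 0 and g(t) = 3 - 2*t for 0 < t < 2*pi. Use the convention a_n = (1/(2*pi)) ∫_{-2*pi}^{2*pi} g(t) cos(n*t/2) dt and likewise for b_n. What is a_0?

a_0 = (1/(2*pi)) ∫_{-2*pi}^{2*pi} g(t) dt = (1/(2*pi)) · (10*pi*(1 - pi)) = 5 - 5*pi.

5 - 5*pi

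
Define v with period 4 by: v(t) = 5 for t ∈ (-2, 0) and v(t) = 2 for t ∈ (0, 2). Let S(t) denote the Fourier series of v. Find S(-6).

t = -6 differs from t = 2 by -2 full period(s), and the series is 4-periodic.
At t = 2 the one-sided limits are v(2^-) = 2 and v(2^+) = 5.
By Dirichlet's theorem the series converges to their average, [(2) + (5)]/2 = 7/2.

7/2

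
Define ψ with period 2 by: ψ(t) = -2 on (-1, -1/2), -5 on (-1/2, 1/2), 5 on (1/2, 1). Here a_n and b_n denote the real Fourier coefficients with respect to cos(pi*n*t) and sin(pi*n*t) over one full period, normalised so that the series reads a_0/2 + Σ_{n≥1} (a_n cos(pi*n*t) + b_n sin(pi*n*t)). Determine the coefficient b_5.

7/(5*pi)

b_5 = ∫_{-1}^{1} ψ(t) sin(5*pi*t) dt.
Split the integral at the breakpoints.
Directly, an antiderivative of (-2) sin(5*pi*t) is 2*cos(5*pi*t)/(5*pi); evaluating from -1 to -1/2: ∫_{-1}^{-1/2} (-2) sin(5*pi*t) dt = (0) - (-2/(5*pi)) = 2/(5*pi).
Directly, an antiderivative of (-5) sin(5*pi*t) is cos(5*pi*t)/pi; evaluating from -1/2 to 1/2: ∫_{-1/2}^{1/2} (-5) sin(5*pi*t) dt = (0) - (0) = 0.
Directly, an antiderivative of (5) sin(5*pi*t) is -cos(5*pi*t)/pi; evaluating from 1/2 to 1: ∫_{1/2}^{1} (5) sin(5*pi*t) dt = (1/pi) - (0) = 1/pi.
Summing the pieces gives b_5 = 7/(5*pi).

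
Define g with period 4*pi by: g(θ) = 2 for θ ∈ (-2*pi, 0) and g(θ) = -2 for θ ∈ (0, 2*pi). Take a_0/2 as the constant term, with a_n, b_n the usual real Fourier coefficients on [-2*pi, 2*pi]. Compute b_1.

b_1 = (1/(2*pi)) ∫_{-2*pi}^{2*pi} g(θ) sin(θ/2) dθ.
g is odd and sin(θ/2) is odd, so the integrand is even and b_1 = 1/pi ∫_0^{2*pi} g(θ) sin(θ/2) dθ.
Directly, an antiderivative of (-2) sin(θ/2) is 4*cos(θ/2); evaluating from 0 to 2*pi: ∫_{0}^{2*pi} (-2) sin(θ/2) dθ = (-4) - (4) = -8.
Hence b_1 = (1/pi)·(-8) = -8/pi.

-8/pi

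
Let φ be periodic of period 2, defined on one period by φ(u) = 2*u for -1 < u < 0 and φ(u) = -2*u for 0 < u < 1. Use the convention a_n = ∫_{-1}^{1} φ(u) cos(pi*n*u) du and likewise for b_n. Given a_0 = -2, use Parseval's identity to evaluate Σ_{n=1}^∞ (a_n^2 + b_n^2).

2/3

Parseval: a_0^2/2 + Σ_{n≥1} (a_n^2+b_n^2) = ∫_{-1}^{1} φ(u)^2 du = 8/3.
Subtract a_0^2/2 = 2: Σ (a_n^2+b_n^2) = 2/3.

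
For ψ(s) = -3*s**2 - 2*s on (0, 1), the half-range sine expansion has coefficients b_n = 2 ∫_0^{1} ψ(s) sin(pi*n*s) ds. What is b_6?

5/(3*pi)

b_6 = 2 ∫_0^{1} (-3*s**2 - 2*s) sin(6*pi*s) ds.
Integrating by parts twice (tabular method), an antiderivative of (-3*s**2 - 2*s) sin(6*pi*s) is s**2*cos(6*pi*s)/(2*pi) - s*sin(6*pi*s)/(6*pi**2) + s*cos(6*pi*s)/(3*pi) - sin(6*pi*s)/(18*pi**2) - cos(6*pi*s)/(36*pi**3); evaluating from 0 to 1: ∫_{0}^{1} (-3*s**2 - 2*s) sin(6*pi*s) ds = ((-1 + 30*pi**2)/(36*pi**3)) - (-1/(36*pi**3)) = 5/(6*pi).
Hence b_6 = 2·(5/(6*pi)) = 5/(3*pi).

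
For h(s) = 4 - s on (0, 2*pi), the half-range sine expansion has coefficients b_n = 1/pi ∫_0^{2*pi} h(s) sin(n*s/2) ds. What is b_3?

4*(4 - pi)/(3*pi)

b_3 = 1/pi ∫_0^{2*pi} (4 - s) sin(3*s/2) ds.
Integrating by parts (boundary term plus one more integral), an antiderivative of (4 - s) sin(3*s/2) is 2*s*cos(3*s/2)/3 - 4*sin(3*s/2)/9 - 8*cos(3*s/2)/3; evaluating from 0 to 2*pi: ∫_{0}^{2*pi} (4 - s) sin(3*s/2) ds = (8/3 - 4*pi/3) - (-8/3) = 16/3 - 4*pi/3.
Hence b_3 = (1/pi)·(16/3 - 4*pi/3) = 4*(4 - pi)/(3*pi).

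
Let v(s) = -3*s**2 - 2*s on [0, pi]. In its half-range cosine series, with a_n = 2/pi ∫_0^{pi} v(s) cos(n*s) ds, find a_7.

4*(2 + 3*pi)/(49*pi)

a_7 = 2/pi ∫_0^{pi} (-3*s**2 - 2*s) cos(7*s) ds.
Integrating by parts twice (tabular method), an antiderivative of (-3*s**2 - 2*s) cos(7*s) is -3*s**2*sin(7*s)/7 - 2*s*sin(7*s)/7 - 6*s*cos(7*s)/49 + 6*sin(7*s)/343 - 2*cos(7*s)/49; evaluating from 0 to pi: ∫_{0}^{pi} (-3*s**2 - 2*s) cos(7*s) ds = (2/49 + 6*pi/49) - (-2/49) = 4/49 + 6*pi/49.
Hence a_7 = (2/pi)·(4/49 + 6*pi/49) = 4*(2 + 3*pi)/(49*pi).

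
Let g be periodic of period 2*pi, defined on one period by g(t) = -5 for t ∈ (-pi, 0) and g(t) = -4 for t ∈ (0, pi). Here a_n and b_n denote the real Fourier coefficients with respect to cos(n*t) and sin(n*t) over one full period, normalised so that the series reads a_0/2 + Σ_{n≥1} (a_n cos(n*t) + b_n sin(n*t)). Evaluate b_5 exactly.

2/(5*pi)

b_5 = 1/pi ∫_{-pi}^{pi} g(t) sin(5*t) dt.
Split the integral at the breakpoints.
Directly, an antiderivative of (-5) sin(5*t) is cos(5*t); evaluating from -pi to 0: ∫_{-pi}^{0} (-5) sin(5*t) dt = (1) - (-1) = 2.
Directly, an antiderivative of (-4) sin(5*t) is 4*cos(5*t)/5; evaluating from 0 to pi: ∫_{0}^{pi} (-4) sin(5*t) dt = (-4/5) - (4/5) = -8/5.
Summing the pieces and multiplying by (1/pi) gives b_5 = 2/(5*pi).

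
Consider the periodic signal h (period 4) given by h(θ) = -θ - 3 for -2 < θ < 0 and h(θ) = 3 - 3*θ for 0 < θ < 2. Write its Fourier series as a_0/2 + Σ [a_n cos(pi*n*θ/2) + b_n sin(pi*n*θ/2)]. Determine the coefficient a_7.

8/(49*pi**2)

a_7 = 1/2 ∫_{-2}^{2} h(θ) cos(7*pi*θ/2) dθ.
Split the integral at the breakpoints.
Integrating by parts (boundary term plus one more integral), an antiderivative of (-θ - 3) cos(7*pi*θ/2) is -2*θ*sin(7*pi*θ/2)/(7*pi) - 6*sin(7*pi*θ/2)/(7*pi) - 4*cos(7*pi*θ/2)/(49*pi**2); evaluating from -2 to 0: ∫_{-2}^{0} (-θ - 3) cos(7*pi*θ/2) dθ = (-4/(49*pi**2)) - (4/(49*pi**2)) = -8/(49*pi**2).
Integrating by parts (boundary term plus one more integral), an antiderivative of (3 - 3*θ) cos(7*pi*θ/2) is -6*θ*sin(7*pi*θ/2)/(7*pi) + 6*sin(7*pi*θ/2)/(7*pi) - 12*cos(7*pi*θ/2)/(49*pi**2); evaluating from 0 to 2: ∫_{0}^{2} (3 - 3*θ) cos(7*pi*θ/2) dθ = (12/(49*pi**2)) - (-12/(49*pi**2)) = 24/(49*pi**2).
Summing the pieces and multiplying by (1/2) gives a_7 = 8/(49*pi**2).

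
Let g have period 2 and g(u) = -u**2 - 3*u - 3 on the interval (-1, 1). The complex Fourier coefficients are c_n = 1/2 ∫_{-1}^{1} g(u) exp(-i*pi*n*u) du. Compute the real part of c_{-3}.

2/(9*pi**2)

Since g is real-valued, Re(c_{-3}) = 1/2 ∫_{-1}^{1} g(u) cos(-3*pi*u) du = a_{3}/2.
Integrating by parts twice (tabular method), an antiderivative of (-u**2 - 3*u - 3) cos(-3*pi*u) is -u**2*sin(3*pi*u)/(3*pi) - u*sin(3*pi*u)/pi - 2*u*cos(3*pi*u)/(9*pi**2) - sin(3*pi*u)/pi + 2*sin(3*pi*u)/(27*pi**3) - cos(3*pi*u)/(3*pi**2); evaluating from -1 to 1: ∫_{-1}^{1} (-u**2 - 3*u - 3) cos(-3*pi*u) du = (5/(9*pi**2)) - (1/(9*pi**2)) = 4/(9*pi**2).
Hence Re(c_{-3}) = (1/2)·(4/(9*pi**2)) = 2/(9*pi**2).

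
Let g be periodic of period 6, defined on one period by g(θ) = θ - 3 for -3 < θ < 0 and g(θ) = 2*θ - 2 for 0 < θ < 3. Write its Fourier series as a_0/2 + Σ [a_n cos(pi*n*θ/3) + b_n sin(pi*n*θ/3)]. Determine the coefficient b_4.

-9/(4*pi)

b_4 = 1/3 ∫_{-3}^{3} g(θ) sin(4*pi*θ/3) dθ.
Split the integral at the breakpoints.
Integrating by parts (boundary term plus one more integral), an antiderivative of (θ - 3) sin(4*pi*θ/3) is -3*θ*cos(4*pi*θ/3)/(4*pi) + 9*sin(4*pi*θ/3)/(16*pi**2) + 9*cos(4*pi*θ/3)/(4*pi); evaluating from -3 to 0: ∫_{-3}^{0} (θ - 3) sin(4*pi*θ/3) dθ = (9/(4*pi)) - (9/(2*pi)) = -9/(4*pi).
Integrating by parts (boundary term plus one more integral), an antiderivative of (2*θ - 2) sin(4*pi*θ/3) is -3*θ*cos(4*pi*θ/3)/(2*pi) + 9*sin(4*pi*θ/3)/(8*pi**2) + 3*cos(4*pi*θ/3)/(2*pi); evaluating from 0 to 3: ∫_{0}^{3} (2*θ - 2) sin(4*pi*θ/3) dθ = (-3/pi) - (3/(2*pi)) = -9/(2*pi).
Summing the pieces and multiplying by (1/3) gives b_4 = -9/(4*pi).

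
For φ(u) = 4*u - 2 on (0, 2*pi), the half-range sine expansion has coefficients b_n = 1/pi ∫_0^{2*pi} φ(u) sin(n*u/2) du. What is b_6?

-8/3

b_6 = 1/pi ∫_0^{2*pi} (4*u - 2) sin(3*u) du.
Integrating by parts (boundary term plus one more integral), an antiderivative of (4*u - 2) sin(3*u) is -4*u*cos(3*u)/3 + 4*sin(3*u)/9 + 2*cos(3*u)/3; evaluating from 0 to 2*pi: ∫_{0}^{2*pi} (4*u - 2) sin(3*u) du = (2/3 - 8*pi/3) - (2/3) = -8*pi/3.
Hence b_6 = (1/pi)·(-8*pi/3) = -8/3.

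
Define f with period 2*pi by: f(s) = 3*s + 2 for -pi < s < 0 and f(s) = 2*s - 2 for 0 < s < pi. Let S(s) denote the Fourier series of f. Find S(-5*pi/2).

s = -5*pi/2 differs from s = -pi/2 by -1 full period(s), and the series is 2*pi-periodic.
f is continuous at s = -pi/2 with value 2 - 3*pi/2, so the series converges to 2 - 3*pi/2 there.

2 - 3*pi/2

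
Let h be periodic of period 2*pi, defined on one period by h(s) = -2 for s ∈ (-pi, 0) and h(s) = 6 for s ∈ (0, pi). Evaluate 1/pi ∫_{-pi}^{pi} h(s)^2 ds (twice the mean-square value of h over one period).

1/pi ∫_{-pi}^{pi} h(s)^2 ds = 1/pi · (40*pi) = 40.

40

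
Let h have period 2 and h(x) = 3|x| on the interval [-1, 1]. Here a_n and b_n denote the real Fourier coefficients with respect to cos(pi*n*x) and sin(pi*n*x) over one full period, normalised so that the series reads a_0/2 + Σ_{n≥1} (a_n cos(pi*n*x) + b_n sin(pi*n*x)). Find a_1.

-12/pi**2

a_1 = ∫_{-1}^{1} h(x) cos(pi*x) dx.
h is even and cos(pi*x) is even, so the integrand is even and a_1 = 2 ∫_0^{1} h(x) cos(pi*x) dx.
Integrating by parts (boundary term plus one more integral), an antiderivative of (3*x) cos(pi*x) is 3*x*sin(pi*x)/pi + 3*cos(pi*x)/pi**2; evaluating from 0 to 1: ∫_{0}^{1} (3*x) cos(pi*x) dx = (-3/pi**2) - (3/pi**2) = -6/pi**2.
Hence a_1 = 2·(-6/pi**2) = -12/pi**2.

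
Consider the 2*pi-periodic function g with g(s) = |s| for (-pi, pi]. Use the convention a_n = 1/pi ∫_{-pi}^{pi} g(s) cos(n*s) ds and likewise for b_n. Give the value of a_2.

a_2 = 1/pi ∫_{-pi}^{pi} g(s) cos(2*s) ds.
g is even and cos(2*s) is even, so the integrand is even and a_2 = 2/pi ∫_0^{pi} g(s) cos(2*s) ds.
Integrating by parts (boundary term plus one more integral), an antiderivative of (s) cos(2*s) is s*sin(2*s)/2 + cos(2*s)/4; evaluating from 0 to pi: ∫_{0}^{pi} (s) cos(2*s) ds = (1/4) - (1/4) = 0.
Hence a_2 = (2/pi)·(0) = 0.

0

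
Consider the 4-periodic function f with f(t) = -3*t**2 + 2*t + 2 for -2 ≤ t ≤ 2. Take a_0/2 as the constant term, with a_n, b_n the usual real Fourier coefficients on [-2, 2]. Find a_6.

-4/(3*pi**2)

a_6 = 1/2 ∫_{-2}^{2} f(t) cos(3*pi*t) dt.
Integrating by parts twice (tabular method), an antiderivative of (-3*t**2 + 2*t + 2) cos(3*pi*t) is -t**2*sin(3*pi*t)/pi + 2*t*sin(3*pi*t)/(3*pi) - 2*t*cos(3*pi*t)/(3*pi**2) + 2*sin(3*pi*t)/(9*pi**3) + 2*sin(3*pi*t)/(3*pi) + 2*cos(3*pi*t)/(9*pi**2); evaluating from -2 to 2: ∫_{-2}^{2} (-3*t**2 + 2*t + 2) cos(3*pi*t) dt = (-10/(9*pi**2)) - (14/(9*pi**2)) = -8/(3*pi**2).
Hence a_6 = (1/2)·(-8/(3*pi**2)) = -4/(3*pi**2).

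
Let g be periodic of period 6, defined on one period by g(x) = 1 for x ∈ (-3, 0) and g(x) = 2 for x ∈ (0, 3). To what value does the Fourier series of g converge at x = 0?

3/2

At x = 0 the one-sided limits are g(0^-) = 1 and g(0^+) = 2.
By Dirichlet's theorem the series converges to their average, [(1) + (2)]/2 = 3/2.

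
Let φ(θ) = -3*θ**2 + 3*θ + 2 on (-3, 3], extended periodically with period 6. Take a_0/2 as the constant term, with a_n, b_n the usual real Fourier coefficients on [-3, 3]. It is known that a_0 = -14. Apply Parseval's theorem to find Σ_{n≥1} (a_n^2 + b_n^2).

Parseval: a_0^2/2 + Σ_{n≥1} (a_n^2+b_n^2) = 1/3 ∫_{-3}^{3} φ(θ)^2 dθ = 1408/5.
Subtract a_0^2/2 = 98: Σ (a_n^2+b_n^2) = 918/5.

918/5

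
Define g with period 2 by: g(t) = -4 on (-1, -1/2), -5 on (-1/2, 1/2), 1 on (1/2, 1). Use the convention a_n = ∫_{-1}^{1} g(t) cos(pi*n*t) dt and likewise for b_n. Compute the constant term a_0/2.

-13/4

a_0 = ∫_{-1}^{1} g(t) dt = -13/2.
So the constant term a_0/2 = -13/4.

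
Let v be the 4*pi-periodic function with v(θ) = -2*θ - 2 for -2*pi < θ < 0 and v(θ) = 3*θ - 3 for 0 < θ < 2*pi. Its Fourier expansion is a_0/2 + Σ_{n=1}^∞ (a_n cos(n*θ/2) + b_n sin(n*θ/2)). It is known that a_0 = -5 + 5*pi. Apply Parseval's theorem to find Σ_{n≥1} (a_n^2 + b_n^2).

-pi + 1/2 + 29*pi**2/6

Parseval: a_0^2/2 + Σ_{n≥1} (a_n^2+b_n^2) = (1/(2*pi)) ∫_{-2*pi}^{2*pi} v(θ)^2 dθ = -26*pi + 13 + 52*pi**2/3.
Subtract a_0^2/2 = 25*(1 - pi)**2/2: Σ (a_n^2+b_n^2) = -pi + 1/2 + 29*pi**2/6.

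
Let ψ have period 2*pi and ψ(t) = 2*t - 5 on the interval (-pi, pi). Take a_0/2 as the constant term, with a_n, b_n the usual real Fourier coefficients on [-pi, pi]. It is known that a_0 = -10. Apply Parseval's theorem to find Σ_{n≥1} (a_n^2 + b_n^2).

8*pi**2/3

Parseval: a_0^2/2 + Σ_{n≥1} (a_n^2+b_n^2) = 1/pi ∫_{-pi}^{pi} ψ(t)^2 dt = 8*pi**2/3 + 50.
Subtract a_0^2/2 = 50: Σ (a_n^2+b_n^2) = 8*pi**2/3.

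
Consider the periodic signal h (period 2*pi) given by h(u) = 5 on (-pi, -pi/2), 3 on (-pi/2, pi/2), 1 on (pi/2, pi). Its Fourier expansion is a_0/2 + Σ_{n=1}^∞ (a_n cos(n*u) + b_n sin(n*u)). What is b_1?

-4/pi

b_1 = 1/pi ∫_{-pi}^{pi} h(u) sin(u) du.
Split the integral at the breakpoints.
Directly, an antiderivative of (5) sin(u) is -5*cos(u); evaluating from -pi to -pi/2: ∫_{-pi}^{-pi/2} (5) sin(u) du = (0) - (5) = -5.
Directly, an antiderivative of (3) sin(u) is -3*cos(u); evaluating from -pi/2 to pi/2: ∫_{-pi/2}^{pi/2} (3) sin(u) du = (0) - (0) = 0.
Directly, an antiderivative of (1) sin(u) is -cos(u); evaluating from pi/2 to pi: ∫_{pi/2}^{pi} (1) sin(u) du = (1) - (0) = 1.
Summing the pieces and multiplying by (1/pi) gives b_1 = -4/pi.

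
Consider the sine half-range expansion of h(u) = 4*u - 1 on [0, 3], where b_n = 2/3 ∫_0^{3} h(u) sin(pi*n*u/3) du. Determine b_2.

-12/pi

b_2 = 2/3 ∫_0^{3} (4*u - 1) sin(2*pi*u/3) du.
Integrating by parts (boundary term plus one more integral), an antiderivative of (4*u - 1) sin(2*pi*u/3) is -6*u*cos(2*pi*u/3)/pi + 9*sin(2*pi*u/3)/pi**2 + 3*cos(2*pi*u/3)/(2*pi); evaluating from 0 to 3: ∫_{0}^{3} (4*u - 1) sin(2*pi*u/3) du = (-33/(2*pi)) - (3/(2*pi)) = -18/pi.
Hence b_2 = (2/3)·(-18/pi) = -12/pi.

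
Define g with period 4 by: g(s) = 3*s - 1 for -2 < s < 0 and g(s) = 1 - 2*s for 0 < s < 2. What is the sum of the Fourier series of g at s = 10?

-5

s = 10 differs from s = 2 by 2 full period(s), and the series is 4-periodic.
At s = 2 the one-sided limits are g(2^-) = -3 and g(2^+) = -7.
By Dirichlet's theorem the series converges to their average, [(-3) + (-7)]/2 = -5.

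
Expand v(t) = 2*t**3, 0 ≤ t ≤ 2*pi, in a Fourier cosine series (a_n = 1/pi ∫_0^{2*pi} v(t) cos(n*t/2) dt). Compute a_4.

a_4 = 1/pi ∫_0^{2*pi} (2*t**3) cos(2*t) dt.
Integrating by parts three times (tabular method), an antiderivative of (2*t**3) cos(2*t) is t**3*sin(2*t) + 3*t**2*cos(2*t)/2 - 3*t*sin(2*t)/2 - 3*cos(2*t)/4; evaluating from 0 to 2*pi: ∫_{0}^{2*pi} (2*t**3) cos(2*t) dt = (-3/4 + 6*pi**2) - (-3/4) = 6*pi**2.
Hence a_4 = (1/pi)·(6*pi**2) = 6*pi.

6*pi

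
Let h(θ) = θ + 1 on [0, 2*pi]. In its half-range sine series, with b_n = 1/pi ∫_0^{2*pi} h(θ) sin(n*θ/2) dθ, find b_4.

-1

b_4 = 1/pi ∫_0^{2*pi} (θ + 1) sin(2*θ) dθ.
Integrating by parts (boundary term plus one more integral), an antiderivative of (θ + 1) sin(2*θ) is -θ*cos(2*θ)/2 + sin(2*θ)/4 - cos(2*θ)/2; evaluating from 0 to 2*pi: ∫_{0}^{2*pi} (θ + 1) sin(2*θ) dθ = (-pi - 1/2) - (-1/2) = -pi.
Hence b_4 = (1/pi)·(-pi) = -1.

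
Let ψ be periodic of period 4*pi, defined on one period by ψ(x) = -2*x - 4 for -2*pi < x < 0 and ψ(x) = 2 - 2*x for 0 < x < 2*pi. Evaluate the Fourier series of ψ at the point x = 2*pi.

-1

At x = 2*pi the one-sided limits are ψ(2*pi^-) = 2 - 4*pi and ψ(2*pi^+) = -4 + 4*pi.
By Dirichlet's theorem the series converges to their average, [(2 - 4*pi) + (-4 + 4*pi)]/2 = -1.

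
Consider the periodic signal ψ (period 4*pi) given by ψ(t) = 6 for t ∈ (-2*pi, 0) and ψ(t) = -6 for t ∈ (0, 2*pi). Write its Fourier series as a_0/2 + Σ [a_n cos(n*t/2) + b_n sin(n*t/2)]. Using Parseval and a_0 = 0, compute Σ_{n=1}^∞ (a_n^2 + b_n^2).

Parseval: a_0^2/2 + Σ_{n≥1} (a_n^2+b_n^2) = (1/(2*pi)) ∫_{-2*pi}^{2*pi} ψ(t)^2 dt = 72.
Subtract a_0^2/2 = 0: Σ (a_n^2+b_n^2) = 72.

72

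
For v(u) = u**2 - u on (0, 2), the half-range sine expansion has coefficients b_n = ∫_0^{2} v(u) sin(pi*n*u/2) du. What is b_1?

-32/pi**3 + 4/pi

b_1 = ∫_0^{2} (u**2 - u) sin(pi*u/2) du.
Integrating by parts twice (tabular method), an antiderivative of (u**2 - u) sin(pi*u/2) is -2*u**2*cos(pi*u/2)/pi + 8*u*sin(pi*u/2)/pi**2 + 2*u*cos(pi*u/2)/pi - 4*sin(pi*u/2)/pi**2 + 16*cos(pi*u/2)/pi**3; evaluating from 0 to 2: ∫_{0}^{2} (u**2 - u) sin(pi*u/2) du = (-16/pi**3 + 4/pi) - (16/pi**3) = -32/pi**3 + 4/pi.
Hence b_1 = -32/pi**3 + 4/pi.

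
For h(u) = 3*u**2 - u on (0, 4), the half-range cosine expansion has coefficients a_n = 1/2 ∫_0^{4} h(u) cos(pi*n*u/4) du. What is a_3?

-176/(9*pi**2)

a_3 = 1/2 ∫_0^{4} (3*u**2 - u) cos(3*pi*u/4) du.
Integrating by parts twice (tabular method), an antiderivative of (3*u**2 - u) cos(3*pi*u/4) is 4*u**2*sin(3*pi*u/4)/pi - 4*u*sin(3*pi*u/4)/(3*pi) + 32*u*cos(3*pi*u/4)/(3*pi**2) - 128*sin(3*pi*u/4)/(9*pi**3) - 16*cos(3*pi*u/4)/(9*pi**2); evaluating from 0 to 4: ∫_{0}^{4} (3*u**2 - u) cos(3*pi*u/4) du = (-368/(9*pi**2)) - (-16/(9*pi**2)) = -352/(9*pi**2).
Hence a_3 = (1/2)·(-352/(9*pi**2)) = -176/(9*pi**2).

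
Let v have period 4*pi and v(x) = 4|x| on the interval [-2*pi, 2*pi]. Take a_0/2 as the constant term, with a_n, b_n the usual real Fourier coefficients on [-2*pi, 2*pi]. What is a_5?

-32/(25*pi)

a_5 = (1/(2*pi)) ∫_{-2*pi}^{2*pi} v(x) cos(5*x/2) dx.
v is even and cos(5*x/2) is even, so the integrand is even and a_5 = 1/pi ∫_0^{2*pi} v(x) cos(5*x/2) dx.
Integrating by parts (boundary term plus one more integral), an antiderivative of (4*x) cos(5*x/2) is 8*x*sin(5*x/2)/5 + 16*cos(5*x/2)/25; evaluating from 0 to 2*pi: ∫_{0}^{2*pi} (4*x) cos(5*x/2) dx = (-16/25) - (16/25) = -32/25.
Hence a_5 = (1/pi)·(-32/25) = -32/(25*pi).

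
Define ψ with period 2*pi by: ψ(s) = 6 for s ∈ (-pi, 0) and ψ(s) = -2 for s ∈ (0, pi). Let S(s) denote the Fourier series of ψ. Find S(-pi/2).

ψ is continuous at s = -pi/2 with value 6, so the series converges to 6 there.

6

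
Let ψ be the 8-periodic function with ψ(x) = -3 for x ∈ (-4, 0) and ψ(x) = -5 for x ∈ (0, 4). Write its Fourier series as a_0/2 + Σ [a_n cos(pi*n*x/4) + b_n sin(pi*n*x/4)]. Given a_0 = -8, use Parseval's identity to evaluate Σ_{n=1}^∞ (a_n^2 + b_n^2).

2

Parseval: a_0^2/2 + Σ_{n≥1} (a_n^2+b_n^2) = 1/4 ∫_{-4}^{4} ψ(x)^2 dx = 34.
Subtract a_0^2/2 = 32: Σ (a_n^2+b_n^2) = 2.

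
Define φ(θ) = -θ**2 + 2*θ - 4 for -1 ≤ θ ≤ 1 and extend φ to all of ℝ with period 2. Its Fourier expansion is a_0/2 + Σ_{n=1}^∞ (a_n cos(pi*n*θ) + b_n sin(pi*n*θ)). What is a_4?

a_4 = ∫_{-1}^{1} φ(θ) cos(4*pi*θ) dθ.
Integrating by parts twice (tabular method), an antiderivative of (-θ**2 + 2*θ - 4) cos(4*pi*θ) is -θ**2*sin(4*pi*θ)/(4*pi) + θ*sin(4*pi*θ)/(2*pi) - θ*cos(4*pi*θ)/(8*pi**2) - sin(4*pi*θ)/pi + sin(4*pi*θ)/(32*pi**3) + cos(4*pi*θ)/(8*pi**2); evaluating from -1 to 1: ∫_{-1}^{1} (-θ**2 + 2*θ - 4) cos(4*pi*θ) dθ = (0) - (1/(4*pi**2)) = -1/(4*pi**2).
Hence a_4 = -1/(4*pi**2).

-1/(4*pi**2)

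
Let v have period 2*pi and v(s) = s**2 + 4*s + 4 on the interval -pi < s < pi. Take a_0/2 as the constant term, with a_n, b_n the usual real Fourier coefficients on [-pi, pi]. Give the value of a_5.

a_5 = 1/pi ∫_{-pi}^{pi} v(s) cos(5*s) ds.
Integrating by parts twice (tabular method), an antiderivative of (s**2 + 4*s + 4) cos(5*s) is s**2*sin(5*s)/5 + 4*s*sin(5*s)/5 + 2*s*cos(5*s)/25 + 98*sin(5*s)/125 + 4*cos(5*s)/25; evaluating from -pi to pi: ∫_{-pi}^{pi} (s**2 + 4*s + 4) cos(5*s) ds = (-2*pi/25 - 4/25) - (-4/25 + 2*pi/25) = -4*pi/25.
Hence a_5 = (1/pi)·(-4*pi/25) = -4/25.

-4/25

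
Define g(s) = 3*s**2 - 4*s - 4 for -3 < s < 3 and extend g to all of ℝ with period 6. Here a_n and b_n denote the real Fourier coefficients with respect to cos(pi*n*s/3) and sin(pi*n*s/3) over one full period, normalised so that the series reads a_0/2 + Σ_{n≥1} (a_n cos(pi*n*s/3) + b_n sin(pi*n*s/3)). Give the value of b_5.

-24/(5*pi)

b_5 = 1/3 ∫_{-3}^{3} g(s) sin(5*pi*s/3) ds.
Integrating by parts twice (tabular method), an antiderivative of (3*s**2 - 4*s - 4) sin(5*pi*s/3) is -9*s**2*cos(5*pi*s/3)/(5*pi) + 54*s*sin(5*pi*s/3)/(25*pi**2) + 12*s*cos(5*pi*s/3)/(5*pi) - 36*sin(5*pi*s/3)/(25*pi**2) + 162*cos(5*pi*s/3)/(125*pi**3) + 12*cos(5*pi*s/3)/(5*pi); evaluating from -3 to 3: ∫_{-3}^{3} (3*s**2 - 4*s - 4) sin(5*pi*s/3) ds = (3*(-54 + 275*pi**2)/(125*pi**3)) - (-162/(125*pi**3) + 21/pi) = -72/(5*pi).
Hence b_5 = (1/3)·(-72/(5*pi)) = -24/(5*pi).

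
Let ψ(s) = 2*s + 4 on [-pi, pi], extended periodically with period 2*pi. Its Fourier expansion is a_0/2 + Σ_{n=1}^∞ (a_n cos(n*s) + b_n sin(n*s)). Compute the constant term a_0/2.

4

a_0 = 1/pi ∫_{-pi}^{pi} ψ(s) ds = 1/pi · (8*pi) = 8.
So the constant term a_0/2 = 4.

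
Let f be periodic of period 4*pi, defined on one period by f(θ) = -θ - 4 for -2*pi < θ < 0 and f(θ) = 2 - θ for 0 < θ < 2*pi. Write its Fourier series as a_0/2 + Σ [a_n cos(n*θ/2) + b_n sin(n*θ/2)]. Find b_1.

b_1 = (1/(2*pi)) ∫_{-2*pi}^{2*pi} f(θ) sin(θ/2) dθ.
Split the integral at the breakpoints.
Integrating by parts (boundary term plus one more integral), an antiderivative of (-θ - 4) sin(θ/2) is 2*θ*cos(θ/2) - 4*sin(θ/2) + 8*cos(θ/2); evaluating from -2*pi to 0: ∫_{-2*pi}^{0} (-θ - 4) sin(θ/2) dθ = (8) - (-8 + 4*pi) = 16 - 4*pi.
Integrating by parts (boundary term plus one more integral), an antiderivative of (2 - θ) sin(θ/2) is 2*θ*cos(θ/2) - 4*sin(θ/2) - 4*cos(θ/2); evaluating from 0 to 2*pi: ∫_{0}^{2*pi} (2 - θ) sin(θ/2) dθ = (4 - 4*pi) - (-4) = 8 - 4*pi.
Summing the pieces and multiplying by (1/(2*pi)) gives b_1 = -4 + 12/pi.

-4 + 12/pi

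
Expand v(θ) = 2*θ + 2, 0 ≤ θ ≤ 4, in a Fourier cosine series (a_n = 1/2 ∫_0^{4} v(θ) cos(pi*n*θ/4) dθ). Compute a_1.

a_1 = 1/2 ∫_0^{4} (2*θ + 2) cos(pi*θ/4) dθ.
Integrating by parts (boundary term plus one more integral), an antiderivative of (2*θ + 2) cos(pi*θ/4) is 8*θ*sin(pi*θ/4)/pi + 8*sin(pi*θ/4)/pi + 32*cos(pi*θ/4)/pi**2; evaluating from 0 to 4: ∫_{0}^{4} (2*θ + 2) cos(pi*θ/4) dθ = (-32/pi**2) - (32/pi**2) = -64/pi**2.
Hence a_1 = (1/2)·(-64/pi**2) = -32/pi**2.

-32/pi**2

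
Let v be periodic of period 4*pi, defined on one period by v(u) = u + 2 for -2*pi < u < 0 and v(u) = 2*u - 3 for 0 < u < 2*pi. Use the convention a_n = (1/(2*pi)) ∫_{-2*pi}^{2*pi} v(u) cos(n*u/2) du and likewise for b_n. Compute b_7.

b_7 = (1/(2*pi)) ∫_{-2*pi}^{2*pi} v(u) sin(7*u/2) du.
Split the integral at the breakpoints.
Integrating by parts (boundary term plus one more integral), an antiderivative of (u + 2) sin(7*u/2) is -2*u*cos(7*u/2)/7 + 4*sin(7*u/2)/49 - 4*cos(7*u/2)/7; evaluating from -2*pi to 0: ∫_{-2*pi}^{0} (u + 2) sin(7*u/2) du = (-4/7) - (4/7 - 4*pi/7) = -8/7 + 4*pi/7.
Integrating by parts (boundary term plus one more integral), an antiderivative of (2*u - 3) sin(7*u/2) is -4*u*cos(7*u/2)/7 + 8*sin(7*u/2)/49 + 6*cos(7*u/2)/7; evaluating from 0 to 2*pi: ∫_{0}^{2*pi} (2*u - 3) sin(7*u/2) du = (-6/7 + 8*pi/7) - (6/7) = -12/7 + 8*pi/7.
Summing the pieces and multiplying by (1/(2*pi)) gives b_7 = 2*(-5 + 3*pi)/(7*pi).

2*(-5 + 3*pi)/(7*pi)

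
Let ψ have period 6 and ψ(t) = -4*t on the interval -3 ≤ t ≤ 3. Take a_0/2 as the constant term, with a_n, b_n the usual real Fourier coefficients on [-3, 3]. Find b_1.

b_1 = 1/3 ∫_{-3}^{3} ψ(t) sin(pi*t/3) dt.
ψ is odd and sin(pi*t/3) is odd, so the integrand is even and b_1 = 2/3 ∫_0^{3} ψ(t) sin(pi*t/3) dt.
Integrating by parts (boundary term plus one more integral), an antiderivative of (-4*t) sin(pi*t/3) is 12*t*cos(pi*t/3)/pi - 36*sin(pi*t/3)/pi**2; evaluating from 0 to 3: ∫_{0}^{3} (-4*t) sin(pi*t/3) dt = (-36/pi) - (0) = -36/pi.
Hence b_1 = (2/3)·(-36/pi) = -24/pi.

-24/pi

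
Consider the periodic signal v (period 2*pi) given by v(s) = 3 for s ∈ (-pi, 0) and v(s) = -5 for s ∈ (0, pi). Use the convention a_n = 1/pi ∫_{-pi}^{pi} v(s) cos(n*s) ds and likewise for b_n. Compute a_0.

-2

a_0 = 1/pi ∫_{-pi}^{pi} v(s) ds = 1/pi · (-2*pi) = -2.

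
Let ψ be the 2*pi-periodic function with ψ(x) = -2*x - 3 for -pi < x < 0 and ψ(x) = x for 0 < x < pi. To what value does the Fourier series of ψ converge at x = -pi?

At x = -pi the one-sided limits are ψ(-pi^-) = pi and ψ(-pi^+) = -3 + 2*pi.
By Dirichlet's theorem the series converges to their average, [(pi) + (-3 + 2*pi)]/2 = -3/2 + 3*pi/2.

-3/2 + 3*pi/2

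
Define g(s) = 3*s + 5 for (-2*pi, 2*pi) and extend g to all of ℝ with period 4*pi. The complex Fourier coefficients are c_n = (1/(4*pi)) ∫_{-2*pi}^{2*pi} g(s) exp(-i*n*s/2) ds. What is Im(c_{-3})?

2

Since g is real-valued, Im(c_{-3}) = -(1/(4*pi)) ∫_{-2*pi}^{2*pi} g(s) sin(-3*s/2) ds = b_{3}/2.
Integrating by parts (boundary term plus one more integral), an antiderivative of (3*s + 5) sin(-3*s/2) is 2*s*cos(3*s/2) - 4*sin(3*s/2)/3 + 10*cos(3*s/2)/3; evaluating from -2*pi to 2*pi: ∫_{-2*pi}^{2*pi} (3*s + 5) sin(-3*s/2) ds = (-4*pi - 10/3) - (-10/3 + 4*pi) = -8*pi.
Hence Im(c_{-3}) = (-1/(4*pi))·(-8*pi) = 2.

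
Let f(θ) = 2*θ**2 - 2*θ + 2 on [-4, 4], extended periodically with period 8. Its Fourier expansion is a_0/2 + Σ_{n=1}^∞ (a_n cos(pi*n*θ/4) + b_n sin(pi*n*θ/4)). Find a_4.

a_4 = 1/4 ∫_{-4}^{4} f(θ) cos(pi*θ) dθ.
Integrating by parts twice (tabular method), an antiderivative of (2*θ**2 - 2*θ + 2) cos(pi*θ) is 2*θ**2*sin(pi*θ)/pi - 2*θ*sin(pi*θ)/pi + 4*θ*cos(pi*θ)/pi**2 - 4*sin(pi*θ)/pi**3 + 2*sin(pi*θ)/pi - 2*cos(pi*θ)/pi**2; evaluating from -4 to 4: ∫_{-4}^{4} (2*θ**2 - 2*θ + 2) cos(pi*θ) dθ = (14/pi**2) - (-18/pi**2) = 32/pi**2.
Hence a_4 = (1/4)·(32/pi**2) = 8/pi**2.

8/pi**2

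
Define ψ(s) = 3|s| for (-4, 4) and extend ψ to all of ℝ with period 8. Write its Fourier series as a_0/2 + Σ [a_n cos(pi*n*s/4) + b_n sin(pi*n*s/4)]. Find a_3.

-16/(3*pi**2)

a_3 = 1/4 ∫_{-4}^{4} ψ(s) cos(3*pi*s/4) ds.
ψ is even and cos(3*pi*s/4) is even, so the integrand is even and a_3 = 1/2 ∫_0^{4} ψ(s) cos(3*pi*s/4) ds.
Integrating by parts (boundary term plus one more integral), an antiderivative of (3*s) cos(3*pi*s/4) is 4*s*sin(3*pi*s/4)/pi + 16*cos(3*pi*s/4)/(3*pi**2); evaluating from 0 to 4: ∫_{0}^{4} (3*s) cos(3*pi*s/4) ds = (-16/(3*pi**2)) - (16/(3*pi**2)) = -32/(3*pi**2).
Hence a_3 = (1/2)·(-32/(3*pi**2)) = -16/(3*pi**2).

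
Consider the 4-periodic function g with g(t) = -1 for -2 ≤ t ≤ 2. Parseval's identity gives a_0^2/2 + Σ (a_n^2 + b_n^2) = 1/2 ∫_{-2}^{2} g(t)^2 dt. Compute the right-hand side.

2

1/2 ∫_{-2}^{2} g(t)^2 dt = 1/2 · (4) = 2.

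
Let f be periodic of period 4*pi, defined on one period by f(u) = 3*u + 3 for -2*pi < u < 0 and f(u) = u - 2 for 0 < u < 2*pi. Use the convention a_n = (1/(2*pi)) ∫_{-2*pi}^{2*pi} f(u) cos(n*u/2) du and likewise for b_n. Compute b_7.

b_7 = (1/(2*pi)) ∫_{-2*pi}^{2*pi} f(u) sin(7*u/2) du.
Split the integral at the breakpoints.
Integrating by parts (boundary term plus one more integral), an antiderivative of (3*u + 3) sin(7*u/2) is -6*u*cos(7*u/2)/7 + 12*sin(7*u/2)/49 - 6*cos(7*u/2)/7; evaluating from -2*pi to 0: ∫_{-2*pi}^{0} (3*u + 3) sin(7*u/2) du = (-6/7) - (6/7 - 12*pi/7) = -12/7 + 12*pi/7.
Integrating by parts (boundary term plus one more integral), an antiderivative of (u - 2) sin(7*u/2) is -2*u*cos(7*u/2)/7 + 4*sin(7*u/2)/49 + 4*cos(7*u/2)/7; evaluating from 0 to 2*pi: ∫_{0}^{2*pi} (u - 2) sin(7*u/2) du = (-4/7 + 4*pi/7) - (4/7) = -8/7 + 4*pi/7.
Summing the pieces and multiplying by (1/(2*pi)) gives b_7 = 2*(-5 + 4*pi)/(7*pi).

2*(-5 + 4*pi)/(7*pi)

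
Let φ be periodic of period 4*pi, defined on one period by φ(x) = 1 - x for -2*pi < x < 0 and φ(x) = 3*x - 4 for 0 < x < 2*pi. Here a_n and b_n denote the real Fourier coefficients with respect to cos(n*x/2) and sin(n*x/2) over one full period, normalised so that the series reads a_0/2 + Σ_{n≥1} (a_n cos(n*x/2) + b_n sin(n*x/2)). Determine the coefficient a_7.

-16/(49*pi)

a_7 = (1/(2*pi)) ∫_{-2*pi}^{2*pi} φ(x) cos(7*x/2) dx.
Split the integral at the breakpoints.
Integrating by parts (boundary term plus one more integral), an antiderivative of (1 - x) cos(7*x/2) is -2*x*sin(7*x/2)/7 + 2*sin(7*x/2)/7 - 4*cos(7*x/2)/49; evaluating from -2*pi to 0: ∫_{-2*pi}^{0} (1 - x) cos(7*x/2) dx = (-4/49) - (4/49) = -8/49.
Integrating by parts (boundary term plus one more integral), an antiderivative of (3*x - 4) cos(7*x/2) is 6*x*sin(7*x/2)/7 - 8*sin(7*x/2)/7 + 12*cos(7*x/2)/49; evaluating from 0 to 2*pi: ∫_{0}^{2*pi} (3*x - 4) cos(7*x/2) dx = (-12/49) - (12/49) = -24/49.
Summing the pieces and multiplying by (1/(2*pi)) gives a_7 = -16/(49*pi).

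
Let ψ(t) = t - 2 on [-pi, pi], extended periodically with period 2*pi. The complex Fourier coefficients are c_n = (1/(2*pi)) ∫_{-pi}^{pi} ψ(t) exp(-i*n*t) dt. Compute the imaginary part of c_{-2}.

-1/2

Since ψ is real-valued, Im(c_{-2}) = -(1/(2*pi)) ∫_{-pi}^{pi} ψ(t) sin(-2*t) dt = b_{2}/2.
Integrating by parts (boundary term plus one more integral), an antiderivative of (t - 2) sin(-2*t) is t*cos(2*t)/2 - sin(2*t)/4 - cos(2*t); evaluating from -pi to pi: ∫_{-pi}^{pi} (t - 2) sin(-2*t) dt = (-1 + pi/2) - (-pi/2 - 1) = pi.
Hence Im(c_{-2}) = (-1/(2*pi))·(pi) = -1/2.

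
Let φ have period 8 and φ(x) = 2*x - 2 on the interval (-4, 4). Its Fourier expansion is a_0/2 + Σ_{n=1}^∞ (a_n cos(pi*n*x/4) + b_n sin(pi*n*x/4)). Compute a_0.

a_0 = 1/4 ∫_{-4}^{4} φ(x) dx = 1/4 · (-16) = -4.

-4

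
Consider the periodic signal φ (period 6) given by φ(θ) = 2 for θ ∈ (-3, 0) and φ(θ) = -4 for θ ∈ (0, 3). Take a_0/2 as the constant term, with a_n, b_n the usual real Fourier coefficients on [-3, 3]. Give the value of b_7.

b_7 = 1/3 ∫_{-3}^{3} φ(θ) sin(7*pi*θ/3) dθ.
Split the integral at the breakpoints.
Directly, an antiderivative of (2) sin(7*pi*θ/3) is -6*cos(7*pi*θ/3)/(7*pi); evaluating from -3 to 0: ∫_{-3}^{0} (2) sin(7*pi*θ/3) dθ = (-6/(7*pi)) - (6/(7*pi)) = -12/(7*pi).
Directly, an antiderivative of (-4) sin(7*pi*θ/3) is 12*cos(7*pi*θ/3)/(7*pi); evaluating from 0 to 3: ∫_{0}^{3} (-4) sin(7*pi*θ/3) dθ = (-12/(7*pi)) - (12/(7*pi)) = -24/(7*pi).
Summing the pieces and multiplying by (1/3) gives b_7 = -12/(7*pi).

-12/(7*pi)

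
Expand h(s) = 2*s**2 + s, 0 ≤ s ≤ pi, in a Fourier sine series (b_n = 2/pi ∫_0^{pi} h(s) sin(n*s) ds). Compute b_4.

b_4 = 2/pi ∫_0^{pi} (2*s**2 + s) sin(4*s) ds.
Integrating by parts twice (tabular method), an antiderivative of (2*s**2 + s) sin(4*s) is -s**2*cos(4*s)/2 + s*sin(4*s)/4 - s*cos(4*s)/4 + sin(4*s)/16 + cos(4*s)/16; evaluating from 0 to pi: ∫_{0}^{pi} (2*s**2 + s) sin(4*s) ds = (-pi**2/2 - pi/4 + 1/16) - (1/16) = -pi*(1 + 2*pi)/4.
Hence b_4 = (2/pi)·(-pi*(1 + 2*pi)/4) = -pi - 1/2.

-pi - 1/2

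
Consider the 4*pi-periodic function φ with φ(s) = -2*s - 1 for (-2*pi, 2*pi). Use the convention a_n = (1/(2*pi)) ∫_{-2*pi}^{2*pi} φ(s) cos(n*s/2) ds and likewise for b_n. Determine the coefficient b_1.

-8

b_1 = (1/(2*pi)) ∫_{-2*pi}^{2*pi} φ(s) sin(s/2) ds.
Integrating by parts (boundary term plus one more integral), an antiderivative of (-2*s - 1) sin(s/2) is 4*s*cos(s/2) - 8*sin(s/2) + 2*cos(s/2); evaluating from -2*pi to 2*pi: ∫_{-2*pi}^{2*pi} (-2*s - 1) sin(s/2) ds = (-8*pi - 2) - (-2 + 8*pi) = -16*pi.
Hence b_1 = (1/(2*pi))·(-16*pi) = -8.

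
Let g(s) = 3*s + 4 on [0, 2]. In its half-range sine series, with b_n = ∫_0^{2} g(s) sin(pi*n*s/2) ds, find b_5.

b_5 = ∫_0^{2} (3*s + 4) sin(5*pi*s/2) ds.
Integrating by parts (boundary term plus one more integral), an antiderivative of (3*s + 4) sin(5*pi*s/2) is -6*s*cos(5*pi*s/2)/(5*pi) + 12*sin(5*pi*s/2)/(25*pi**2) - 8*cos(5*pi*s/2)/(5*pi); evaluating from 0 to 2: ∫_{0}^{2} (3*s + 4) sin(5*pi*s/2) ds = (4/pi) - (-8/(5*pi)) = 28/(5*pi).
Hence b_5 = 28/(5*pi).

28/(5*pi)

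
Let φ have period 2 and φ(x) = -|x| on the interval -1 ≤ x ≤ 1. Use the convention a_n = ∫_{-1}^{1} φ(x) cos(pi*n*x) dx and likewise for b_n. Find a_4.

a_4 = ∫_{-1}^{1} φ(x) cos(4*pi*x) dx.
φ is even and cos(4*pi*x) is even, so the integrand is even and a_4 = 2 ∫_0^{1} φ(x) cos(4*pi*x) dx.
Integrating by parts (boundary term plus one more integral), an antiderivative of (-x) cos(4*pi*x) is -x*sin(4*pi*x)/(4*pi) - cos(4*pi*x)/(16*pi**2); evaluating from 0 to 1: ∫_{0}^{1} (-x) cos(4*pi*x) dx = (-1/(16*pi**2)) - (-1/(16*pi**2)) = 0.
Hence a_4 = 2·(0) = 0.

0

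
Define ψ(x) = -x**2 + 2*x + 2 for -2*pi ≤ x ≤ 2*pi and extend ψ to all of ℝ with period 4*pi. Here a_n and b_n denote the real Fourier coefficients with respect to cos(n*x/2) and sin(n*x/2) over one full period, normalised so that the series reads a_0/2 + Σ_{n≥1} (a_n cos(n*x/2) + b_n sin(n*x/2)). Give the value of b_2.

-4

b_2 = (1/(2*pi)) ∫_{-2*pi}^{2*pi} ψ(x) sin(x) dx.
Integrating by parts twice (tabular method), an antiderivative of (-x**2 + 2*x + 2) sin(x) is x**2*cos(x) - 2*x*sin(x) - 2*x*cos(x) + 2*sin(x) - 4*cos(x); evaluating from -2*pi to 2*pi: ∫_{-2*pi}^{2*pi} (-x**2 + 2*x + 2) sin(x) dx = (-4*pi - 4 + 4*pi**2) - (-4 + 4*pi + 4*pi**2) = -8*pi.
Hence b_2 = (1/(2*pi))·(-8*pi) = -4.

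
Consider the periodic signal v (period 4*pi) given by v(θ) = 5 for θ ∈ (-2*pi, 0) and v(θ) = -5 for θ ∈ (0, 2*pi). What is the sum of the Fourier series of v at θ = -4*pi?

0

θ = -4*pi differs from θ = 0 by -1 full period(s), and the series is 4*pi-periodic.
At θ = 0 the one-sided limits are v(0^-) = 5 and v(0^+) = -5.
By Dirichlet's theorem the series converges to their average, [(5) + (-5)]/2 = 0.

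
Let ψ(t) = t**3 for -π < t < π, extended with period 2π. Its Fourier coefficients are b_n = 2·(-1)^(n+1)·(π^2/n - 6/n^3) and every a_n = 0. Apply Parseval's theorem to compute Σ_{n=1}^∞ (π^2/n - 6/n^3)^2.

pi**6/14

Parseval: Σ b_n^2 = (1/π) ∫_{-π}^{π} ψ(t)^2 dt = 2*pi**6/7.
b_n^2 = 4·(π^2/n - 6/n^3)^2, so the sum equals (2*pi**6/7)/4 = pi**6/14.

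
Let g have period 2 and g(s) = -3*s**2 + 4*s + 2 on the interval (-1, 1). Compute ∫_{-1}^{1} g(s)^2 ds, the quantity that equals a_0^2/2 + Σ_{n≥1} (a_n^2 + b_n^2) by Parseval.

∫_{-1}^{1} g(s)^2 ds = 214/15.

214/15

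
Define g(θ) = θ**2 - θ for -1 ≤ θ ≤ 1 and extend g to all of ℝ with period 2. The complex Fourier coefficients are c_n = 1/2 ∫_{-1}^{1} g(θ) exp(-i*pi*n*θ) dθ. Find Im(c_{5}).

Since g is real-valued, Im(c_{5}) = -1/2 ∫_{-1}^{1} g(θ) sin(5*pi*θ) dθ = -b_{5}/2.
Integrating by parts twice (tabular method), an antiderivative of (θ**2 - θ) sin(5*pi*θ) is -θ**2*cos(5*pi*θ)/(5*pi) + 2*θ*sin(5*pi*θ)/(25*pi**2) + θ*cos(5*pi*θ)/(5*pi) - sin(5*pi*θ)/(25*pi**2) + 2*cos(5*pi*θ)/(125*pi**3); evaluating from -1 to 1: ∫_{-1}^{1} (θ**2 - θ) sin(5*pi*θ) dθ = (-2/(125*pi**3)) - (2*(-1 + 25*pi**2)/(125*pi**3)) = -2/(5*pi).
Hence Im(c_{5}) = (-1/2)·(-2/(5*pi)) = 1/(5*pi).

1/(5*pi)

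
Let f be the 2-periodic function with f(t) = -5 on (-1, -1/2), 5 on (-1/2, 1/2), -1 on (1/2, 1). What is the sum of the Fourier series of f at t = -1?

At t = -1 the one-sided limits are f(-1^-) = -1 and f(-1^+) = -5.
By Dirichlet's theorem the series converges to their average, [(-1) + (-5)]/2 = -3.

-3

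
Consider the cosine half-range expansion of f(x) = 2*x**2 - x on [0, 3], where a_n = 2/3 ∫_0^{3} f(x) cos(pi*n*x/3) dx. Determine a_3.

a_3 = 2/3 ∫_0^{3} (2*x**2 - x) cos(pi*x) dx.
Integrating by parts twice (tabular method), an antiderivative of (2*x**2 - x) cos(pi*x) is 2*x**2*sin(pi*x)/pi - x*sin(pi*x)/pi + 4*x*cos(pi*x)/pi**2 - 4*sin(pi*x)/pi**3 - cos(pi*x)/pi**2; evaluating from 0 to 3: ∫_{0}^{3} (2*x**2 - x) cos(pi*x) dx = (-11/pi**2) - (-1/pi**2) = -10/pi**2.
Hence a_3 = (2/3)·(-10/pi**2) = -20/(3*pi**2).

-20/(3*pi**2)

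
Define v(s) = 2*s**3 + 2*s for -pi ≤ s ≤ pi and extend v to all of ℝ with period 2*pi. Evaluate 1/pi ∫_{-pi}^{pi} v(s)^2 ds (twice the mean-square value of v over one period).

1/pi ∫_{-pi}^{pi} v(s)^2 ds = 1/pi · (8*pi**3*(35 + 42*pi**2 + 15*pi**4)/105) = 8*pi**2*(35 + 42*pi**2 + 15*pi**4)/105.

8*pi**2*(35 + 42*pi**2 + 15*pi**4)/105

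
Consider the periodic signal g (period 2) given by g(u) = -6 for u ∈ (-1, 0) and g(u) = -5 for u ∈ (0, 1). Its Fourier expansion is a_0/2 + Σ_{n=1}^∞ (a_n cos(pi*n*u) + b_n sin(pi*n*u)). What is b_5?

b_5 = ∫_{-1}^{1} g(u) sin(5*pi*u) du.
Split the integral at the breakpoints.
Directly, an antiderivative of (-6) sin(5*pi*u) is 6*cos(5*pi*u)/(5*pi); evaluating from -1 to 0: ∫_{-1}^{0} (-6) sin(5*pi*u) du = (6/(5*pi)) - (-6/(5*pi)) = 12/(5*pi).
Directly, an antiderivative of (-5) sin(5*pi*u) is cos(5*pi*u)/pi; evaluating from 0 to 1: ∫_{0}^{1} (-5) sin(5*pi*u) du = (-1/pi) - (1/pi) = -2/pi.
Summing the pieces gives b_5 = 2/(5*pi).

2/(5*pi)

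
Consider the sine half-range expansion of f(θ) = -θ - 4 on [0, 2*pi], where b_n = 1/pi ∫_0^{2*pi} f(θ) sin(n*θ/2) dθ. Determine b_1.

b_1 = 1/pi ∫_0^{2*pi} (-θ - 4) sin(θ/2) dθ.
Integrating by parts (boundary term plus one more integral), an antiderivative of (-θ - 4) sin(θ/2) is 2*θ*cos(θ/2) - 4*sin(θ/2) + 8*cos(θ/2); evaluating from 0 to 2*pi: ∫_{0}^{2*pi} (-θ - 4) sin(θ/2) dθ = (-4*pi - 8) - (8) = -16 - 4*pi.
Hence b_1 = (1/pi)·(-16 - 4*pi) = -16/pi - 4.

-16/pi - 4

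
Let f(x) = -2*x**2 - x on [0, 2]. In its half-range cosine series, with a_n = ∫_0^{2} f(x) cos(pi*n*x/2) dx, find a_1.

40/pi**2

a_1 = ∫_0^{2} (-2*x**2 - x) cos(pi*x/2) dx.
Integrating by parts twice (tabular method), an antiderivative of (-2*x**2 - x) cos(pi*x/2) is -4*x**2*sin(pi*x/2)/pi - 2*x*sin(pi*x/2)/pi - 16*x*cos(pi*x/2)/pi**2 + 32*sin(pi*x/2)/pi**3 - 4*cos(pi*x/2)/pi**2; evaluating from 0 to 2: ∫_{0}^{2} (-2*x**2 - x) cos(pi*x/2) dx = (36/pi**2) - (-4/pi**2) = 40/pi**2.
Hence a_1 = 40/pi**2.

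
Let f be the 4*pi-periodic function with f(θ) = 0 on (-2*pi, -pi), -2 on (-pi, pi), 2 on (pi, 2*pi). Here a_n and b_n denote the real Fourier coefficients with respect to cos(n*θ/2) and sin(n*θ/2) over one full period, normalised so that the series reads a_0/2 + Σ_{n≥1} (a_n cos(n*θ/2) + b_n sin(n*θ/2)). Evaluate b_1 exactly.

b_1 = (1/(2*pi)) ∫_{-2*pi}^{2*pi} f(θ) sin(θ/2) dθ.
Split the integral at the breakpoints.
∫_{-2*pi}^{-pi} (0) sin(θ/2) dθ = 0.
Directly, an antiderivative of (-2) sin(θ/2) is 4*cos(θ/2); evaluating from -pi to pi: ∫_{-pi}^{pi} (-2) sin(θ/2) dθ = (0) - (0) = 0.
Directly, an antiderivative of (2) sin(θ/2) is -4*cos(θ/2); evaluating from pi to 2*pi: ∫_{pi}^{2*pi} (2) sin(θ/2) dθ = (4) - (0) = 4.
Summing the pieces and multiplying by (1/(2*pi)) gives b_1 = 2/pi.

2/pi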